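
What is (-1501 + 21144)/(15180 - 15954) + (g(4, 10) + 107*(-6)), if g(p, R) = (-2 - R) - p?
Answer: -528935/774 ≈ -683.38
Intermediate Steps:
g(p, R) = -2 - R - p
(-1501 + 21144)/(15180 - 15954) + (g(4, 10) + 107*(-6)) = (-1501 + 21144)/(15180 - 15954) + ((-2 - 1*10 - 1*4) + 107*(-6)) = 19643/(-774) + ((-2 - 10 - 4) - 642) = 19643*(-1/774) + (-16 - 642) = -19643/774 - 658 = -528935/774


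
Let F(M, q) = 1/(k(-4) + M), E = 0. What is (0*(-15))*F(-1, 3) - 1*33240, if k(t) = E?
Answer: -33240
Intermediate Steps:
k(t) = 0
F(M, q) = 1/M (F(M, q) = 1/(0 + M) = 1/M)
(0*(-15))*F(-1, 3) - 1*33240 = (0*(-15))/(-1) - 1*33240 = 0*(-1) - 33240 = 0 - 33240 = -33240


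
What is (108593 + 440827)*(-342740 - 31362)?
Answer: -205539120840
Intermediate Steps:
(108593 + 440827)*(-342740 - 31362) = 549420*(-374102) = -205539120840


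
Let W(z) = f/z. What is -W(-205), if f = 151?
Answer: 151/205 ≈ 0.73659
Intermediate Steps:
W(z) = 151/z
-W(-205) = -151/(-205) = -151*(-1)/205 = -1*(-151/205) = 151/205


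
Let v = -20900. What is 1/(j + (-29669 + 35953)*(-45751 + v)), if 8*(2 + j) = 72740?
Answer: -2/837651587 ≈ -2.3876e-9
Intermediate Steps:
j = 18181/2 (j = -2 + (⅛)*72740 = -2 + 18185/2 = 18181/2 ≈ 9090.5)
1/(j + (-29669 + 35953)*(-45751 + v)) = 1/(18181/2 + (-29669 + 35953)*(-45751 - 20900)) = 1/(18181/2 + 6284*(-66651)) = 1/(18181/2 - 418834884) = 1/(-837651587/2) = -2/837651587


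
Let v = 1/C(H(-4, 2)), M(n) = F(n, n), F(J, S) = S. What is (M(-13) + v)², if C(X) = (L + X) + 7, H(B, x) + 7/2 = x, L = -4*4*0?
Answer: 19881/121 ≈ 164.31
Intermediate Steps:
L = 0 (L = -16*0 = 0)
H(B, x) = -7/2 + x
M(n) = n
C(X) = 7 + X (C(X) = (0 + X) + 7 = X + 7 = 7 + X)
v = 2/11 (v = 1/(7 + (-7/2 + 2)) = 1/(7 - 3/2) = 1/(11/2) = 2/11 ≈ 0.18182)
(M(-13) + v)² = (-13 + 2/11)² = (-141/11)² = 19881/121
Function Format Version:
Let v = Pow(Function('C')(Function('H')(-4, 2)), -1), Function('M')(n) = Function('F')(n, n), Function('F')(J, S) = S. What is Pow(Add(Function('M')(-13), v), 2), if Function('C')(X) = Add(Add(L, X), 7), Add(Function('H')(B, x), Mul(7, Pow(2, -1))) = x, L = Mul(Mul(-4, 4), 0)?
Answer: Rational(19881, 121) ≈ 164.31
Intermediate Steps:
L = 0 (L = Mul(-16, 0) = 0)
Function('H')(B, x) = Add(Rational(-7, 2), x)
Function('M')(n) = n
Function('C')(X) = Add(7, X) (Function('C')(X) = Add(Add(0, X), 7) = Add(X, 7) = Add(7, X))
v = Rational(2, 11) (v = Pow(Add(7, Add(Rational(-7, 2), 2)), -1) = Pow(Add(7, Rational(-3, 2)), -1) = Pow(Rational(11, 2), -1) = Rational(2, 11) ≈ 0.18182)
Pow(Add(Function('M')(-13), v), 2) = Pow(Add(-13, Rational(2, 11)), 2) = Pow(Rational(-141, 11), 2) = Rational(19881, 121)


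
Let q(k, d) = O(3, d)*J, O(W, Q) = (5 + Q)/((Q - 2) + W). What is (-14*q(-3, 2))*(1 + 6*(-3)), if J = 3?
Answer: 1666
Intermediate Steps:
O(W, Q) = (5 + Q)/(-2 + Q + W) (O(W, Q) = (5 + Q)/((-2 + Q) + W) = (5 + Q)/(-2 + Q + W))
q(k, d) = 3*(5 + d)/(1 + d) (q(k, d) = ((5 + d)/(-2 + d + 3))*3 = ((5 + d)/(1 + d))*3 = 3*(5 + d)/(1 + d))
(-14*q(-3, 2))*(1 + 6*(-3)) = (-42*(5 + 2)/(1 + 2))*(1 + 6*(-3)) = (-42*7/3)*(1 - 18) = -42*7/3*(-17) = -14*7*(-17) = -98*(-17) = 1666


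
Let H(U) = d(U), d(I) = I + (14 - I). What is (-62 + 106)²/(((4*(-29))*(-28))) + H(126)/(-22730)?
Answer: 1373744/2307095 ≈ 0.59544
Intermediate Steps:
d(I) = 14
H(U) = 14
(-62 + 106)²/(((4*(-29))*(-28))) + H(126)/(-22730) = (-62 + 106)²/(((4*(-29))*(-28))) + 14/(-22730) = 44²/((-116*(-28))) + 14*(-1/22730) = 1936/3248 - 7/11365 = 1936*(1/3248) - 7/11365 = 121/203 - 7/11365 = 1373744/2307095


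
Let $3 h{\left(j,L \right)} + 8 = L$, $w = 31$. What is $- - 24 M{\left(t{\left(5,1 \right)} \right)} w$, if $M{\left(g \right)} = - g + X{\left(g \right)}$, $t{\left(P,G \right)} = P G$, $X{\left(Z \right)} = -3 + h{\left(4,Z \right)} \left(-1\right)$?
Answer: $-5208$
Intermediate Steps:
$h{\left(j,L \right)} = - \frac{8}{3} + \frac{L}{3}$
$X{\left(Z \right)} = - \frac{1}{3} - \frac{Z}{3}$ ($X{\left(Z \right)} = -3 + \left(- \frac{8}{3} + \frac{Z}{3}\right) \left(-1\right) = -3 - \left(- \frac{8}{3} + \frac{Z}{3}\right) = - \frac{1}{3} - \frac{Z}{3}$)
$t{\left(P,G \right)} = G P$
$M{\left(g \right)} = - \frac{1}{3} - \frac{4 g}{3}$ ($M{\left(g \right)} = - g - \left(\frac{1}{3} + \frac{g}{3}\right) = - \frac{1}{3} - \frac{4 g}{3}$)
$- - 24 M{\left(t{\left(5,1 \right)} \right)} w = - - 24 \left(- \frac{1}{3} - \frac{4 \cdot 1 \cdot 5}{3}\right) 31 = - - 24 \left(- \frac{1}{3} - \frac{20}{3}\right) 31 = - \left(-24\right) \left(-7\right) 31 = - 168 \cdot 31 = \left(-1\right) 5208 = -5208$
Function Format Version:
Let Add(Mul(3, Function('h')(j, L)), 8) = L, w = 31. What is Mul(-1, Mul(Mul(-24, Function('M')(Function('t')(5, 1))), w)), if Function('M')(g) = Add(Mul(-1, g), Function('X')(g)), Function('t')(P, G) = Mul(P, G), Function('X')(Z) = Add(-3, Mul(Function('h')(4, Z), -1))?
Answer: -5208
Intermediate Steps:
Function('h')(j, L) = Add(Rational(-8, 3), Mul(Rational(1, 3), L))
Function('X')(Z) = Add(Rational(-1, 3), Mul(Rational(-1, 3), Z)) (Function('X')(Z) = Add(-3, Mul(Add(Rational(-8, 3), Mul(Rational(1, 3), Z)), -1)) = Add(-3, Add(Rational(8, 3), Mul(Rational(-1, 3), Z))) = Add(Rational(-1, 3), Mul(Rational(-1, 3), Z)))
Function('t')(P, G) = Mul(G, P)
Function('M')(g) = Add(Rational(-1, 3), Mul(Rational(-4, 3), g)) (Function('M')(g) = Add(Mul(-1, g), Add(Rational(-1, 3), Mul(Rational(-1, 3), g))) = Add(Rational(-1, 3), Mul(Rational(-4, 3), g)))
Mul(-1, Mul(Mul(-24, Function('M')(Function('t')(5, 1))), w)) = Mul(-1, Mul(Mul(-24, Add(Rational(-1, 3), Mul(Rational(-4, 3), Mul(1, 5)))), 31)) = Mul(-1, Mul(Mul(-24, Add(Rational(-1, 3), Mul(Rational(-4, 3), 5))), 31)) = Mul(-1, Mul(Mul(-24, Add(Rational(-1, 3), Rational(-20, 3))), 31)) = Mul(-1, Mul(Mul(-24, -7), 31)) = Mul(-1, Mul(168, 31)) = Mul(-1, 5208) = -5208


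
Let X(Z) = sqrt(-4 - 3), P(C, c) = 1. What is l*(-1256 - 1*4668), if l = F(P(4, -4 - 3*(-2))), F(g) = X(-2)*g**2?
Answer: -5924*I*sqrt(7) ≈ -15673.0*I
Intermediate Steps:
X(Z) = I*sqrt(7) (X(Z) = sqrt(-7) = I*sqrt(7))
F(g) = I*sqrt(7)*g**2 (F(g) = (I*sqrt(7))*g**2 = I*sqrt(7)*g**2)
l = I*sqrt(7) (l = I*sqrt(7)*1**2 = I*sqrt(7)*1 = I*sqrt(7) ≈ 2.6458*I)
l*(-1256 - 1*4668) = (I*sqrt(7))*(-1256 - 1*4668) = (I*sqrt(7))*(-1256 - 4668) = (I*sqrt(7))*(-5924) = -5924*I*sqrt(7)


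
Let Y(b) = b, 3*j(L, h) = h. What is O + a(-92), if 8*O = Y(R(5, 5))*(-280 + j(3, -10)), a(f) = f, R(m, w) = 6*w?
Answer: -2309/2 ≈ -1154.5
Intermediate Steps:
j(L, h) = h/3
O = -2125/2 (O = ((6*5)*(-280 + (⅓)*(-10)))/8 = (30*(-280 - 10/3))/8 = (30*(-850/3))/8 = (⅛)*(-8500) = -2125/2 ≈ -1062.5)
O + a(-92) = -2125/2 - 92 = -2309/2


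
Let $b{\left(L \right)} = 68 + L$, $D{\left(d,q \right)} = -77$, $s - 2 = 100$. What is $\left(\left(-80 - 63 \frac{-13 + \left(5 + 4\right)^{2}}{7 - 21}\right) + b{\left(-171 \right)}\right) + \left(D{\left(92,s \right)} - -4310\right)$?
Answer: $4356$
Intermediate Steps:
$s = 102$ ($s = 2 + 100 = 102$)
$\left(\left(-80 - 63 \frac{-13 + \left(5 + 4\right)^{2}}{7 - 21}\right) + b{\left(-171 \right)}\right) + \left(D{\left(92,s \right)} - -4310\right) = \left(\left(-80 - 63 \frac{-13 + \left(5 + 4\right)^{2}}{7 - 21}\right) + \left(68 - 171\right)\right) - -4233 = \left(\left(-80 - 63 \frac{-13 + 9^{2}}{-14}\right) - 103\right) + \left(-77 + 4310\right) = \left(\left(-80 - 63 \left(-13 + 81\right) \left(- \frac{1}{14}\right)\right) - 103\right) + 4233 = \left(\left(-80 - 63 \cdot 68 \left(- \frac{1}{14}\right)\right) - 103\right) + 4233 = \left(\left(-80 - -306\right) - 103\right) + 4233 = \left(\left(-80 + 306\right) - 103\right) + 4233 = \left(226 - 103\right) + 4233 = 123 + 4233 = 4356$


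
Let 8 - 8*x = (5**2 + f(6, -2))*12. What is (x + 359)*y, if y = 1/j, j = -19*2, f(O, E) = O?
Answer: -33/4 ≈ -8.2500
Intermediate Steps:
x = -91/2 (x = 1 - (5**2 + 6)*12/8 = 1 - (25 + 6)*12/8 = 1 - 31*12/8 = 1 - 1/8*372 = 1 - 93/2 = -91/2 ≈ -45.500)
j = -38
y = -1/38 (y = 1/(-38) = -1/38 ≈ -0.026316)
(x + 359)*y = (-91/2 + 359)*(-1/38) = (627/2)*(-1/38) = -33/4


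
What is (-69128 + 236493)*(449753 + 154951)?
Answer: 101206284960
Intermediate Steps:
(-69128 + 236493)*(449753 + 154951) = 167365*604704 = 101206284960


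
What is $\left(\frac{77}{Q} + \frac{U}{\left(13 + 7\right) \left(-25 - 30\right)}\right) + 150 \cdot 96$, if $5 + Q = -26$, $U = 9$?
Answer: $\frac{490955021}{34100} \approx 14398.0$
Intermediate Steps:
$Q = -31$ ($Q = -5 - 26 = -31$)
$\left(\frac{77}{Q} + \frac{U}{\left(13 + 7\right) \left(-25 - 30\right)}\right) + 150 \cdot 96 = \left(\frac{77}{-31} + \frac{9}{\left(13 + 7\right) \left(-25 - 30\right)}\right) + 150 \cdot 96 = \left(77 \left(- \frac{1}{31}\right) + \frac{9}{20 \left(-55\right)}\right) + 14400 = \left(- \frac{77}{31} + \frac{9}{-1100}\right) + 14400 = \left(- \frac{77}{31} + 9 \left(- \frac{1}{1100}\right)\right) + 14400 = \left(- \frac{77}{31} - \frac{9}{1100}\right) + 14400 = - \frac{84979}{34100} + 14400 = \frac{490955021}{34100}$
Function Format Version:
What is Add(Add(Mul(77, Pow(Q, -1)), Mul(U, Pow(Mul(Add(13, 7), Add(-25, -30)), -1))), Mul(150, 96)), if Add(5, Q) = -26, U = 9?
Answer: Rational(490955021, 34100) ≈ 14398.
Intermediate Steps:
Q = -31 (Q = Add(-5, -26) = -31)
Add(Add(Mul(77, Pow(Q, -1)), Mul(U, Pow(Mul(Add(13, 7), Add(-25, -30)), -1))), Mul(150, 96)) = Add(Add(Mul(77, Pow(-31, -1)), Mul(9, Pow(Mul(Add(13, 7), Add(-25, -30)), -1))), Mul(150, 96)) = Add(Add(Mul(77, Rational(-1, 31)), Mul(9, Pow(Mul(20, -55), -1))), 14400) = Add(Add(Rational(-77, 31), Mul(9, Pow(-1100, -1))), 14400) = Add(Add(Rational(-77, 31), Mul(9, Rational(-1, 1100))), 14400) = Add(Add(Rational(-77, 31), Rational(-9, 1100)), 14400) = Add(Rational(-84979, 34100), 14400) = Rational(490955021, 34100)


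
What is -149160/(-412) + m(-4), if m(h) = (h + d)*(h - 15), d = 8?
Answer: 29462/103 ≈ 286.04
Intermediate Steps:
m(h) = (-15 + h)*(8 + h) (m(h) = (h + 8)*(h - 15) = (8 + h)*(-15 + h) = (-15 + h)*(8 + h))
-149160/(-412) + m(-4) = -149160/(-412) + (-120 + (-4)² - 7*(-4)) = -149160*(-1)/412 + (-120 + 16 + 28) = -339*(-110/103) - 76 = 37290/103 - 76 = 29462/103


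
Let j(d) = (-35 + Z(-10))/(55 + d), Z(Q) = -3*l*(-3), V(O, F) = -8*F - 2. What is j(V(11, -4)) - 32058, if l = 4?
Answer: -2724929/85 ≈ -32058.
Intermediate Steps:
V(O, F) = -2 - 8*F
Z(Q) = 36 (Z(Q) = -3*4*(-3) = -12*(-3) = 36)
j(d) = 1/(55 + d) (j(d) = (-35 + 36)/(55 + d) = 1/(55 + d))
j(V(11, -4)) - 32058 = 1/(55 + (-2 - 8*(-4))) - 32058 = 1/(55 + (-2 + 32)) - 32058 = 1/(55 + 30) - 32058 = 1/85 - 32058 = -2724929/85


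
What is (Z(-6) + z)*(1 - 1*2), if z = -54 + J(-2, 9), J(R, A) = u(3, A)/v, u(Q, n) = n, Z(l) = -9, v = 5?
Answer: 306/5 ≈ 61.200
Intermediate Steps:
J(R, A) = A/5
z = -261/5 (z = -54 + (⅕)*9 = -54 + 9/5 = -261/5 ≈ -52.200)
(Z(-6) + z)*(1 - 1*2) = (-9 - 261/5)*(1 - 1*2) = -306*(1 - 2)/5 = -306/5*(-1) = 306/5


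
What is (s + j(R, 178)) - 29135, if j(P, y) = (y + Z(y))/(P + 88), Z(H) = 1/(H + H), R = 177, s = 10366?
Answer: -1770604091/94340 ≈ -18768.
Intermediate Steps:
Z(H) = 1/(2*H)
j(P, y) = (y + 1/(2*y))/(88 + P) (j(P, y) = (y + 1/(2*y))/(P + 88) = (y + 1/(2*y))/(88 + P))
(s + j(R, 178)) - 29135 = (10366 + (½ + 178²)/(178*(88 + 177))) - 29135 = (10366 + (1/178)*(½ + 31684)/265) - 29135 = (10366 + (1/178)*(1/265)*(63369/2)) - 29135 = (10366 + 63369/94340) - 29135 = 977991809/94340 - 29135 = -1770604091/94340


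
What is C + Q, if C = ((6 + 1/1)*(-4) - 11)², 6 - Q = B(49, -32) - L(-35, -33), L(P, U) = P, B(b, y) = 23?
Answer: 1469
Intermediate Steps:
Q = -52 (Q = 6 - (23 - 1*(-35)) = 6 - (23 + 35) = 6 - 1*58 = 6 - 58 = -52)
C = 1521 (C = ((6 + 1)*(-4) - 11)² = (7*(-4) - 11)² = (-28 - 11)² = (-39)² = 1521)
C + Q = 1521 - 52 = 1469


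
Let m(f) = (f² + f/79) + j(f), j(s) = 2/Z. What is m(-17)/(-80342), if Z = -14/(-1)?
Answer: -159777/44429126 ≈ -0.0035962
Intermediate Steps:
Z = 14 (Z = -14*(-1) = 14)
j(s) = ⅐ (j(s) = 2/14 = 2*(1/14) = ⅐)
m(f) = ⅐ + f² + f/79 (m(f) = (f² + f/79) + ⅐ = ⅐ + f² + f/79)
m(-17)/(-80342) = (⅐ + (-17)² + (1/79)*(-17))/(-80342) = (⅐ + 289 - 17/79)*(-1/80342) = (159777/553)*(-1/80342) = -159777/44429126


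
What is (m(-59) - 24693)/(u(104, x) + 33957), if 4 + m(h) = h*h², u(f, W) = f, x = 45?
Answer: -230076/34061 ≈ -6.7548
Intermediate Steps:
m(h) = -4 + h³ (m(h) = -4 + h*h² = -4 + h³)
(m(-59) - 24693)/(u(104, x) + 33957) = ((-4 + (-59)³) - 24693)/(104 + 33957) = ((-4 - 205379) - 24693)/34061 = (-205383 - 24693)*(1/34061) = -230076*1/34061 = -230076/34061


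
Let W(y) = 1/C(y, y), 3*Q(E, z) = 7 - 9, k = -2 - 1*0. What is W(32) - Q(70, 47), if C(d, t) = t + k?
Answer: 7/10 ≈ 0.70000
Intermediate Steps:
k = -2 (k = -2 + 0 = -2)
Q(E, z) = -2/3 (Q(E, z) = (7 - 9)/3 = (1/3)*(-2) = -2/3)
C(d, t) = -2 + t (C(d, t) = t - 2 = -2 + t)
W(y) = 1/(-2 + y)
W(32) - Q(70, 47) = 1/(-2 + 32) - 1*(-2/3) = 1/30 + 2/3 = 7/10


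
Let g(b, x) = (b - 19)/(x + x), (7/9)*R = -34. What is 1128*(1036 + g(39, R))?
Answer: 59585848/51 ≈ 1.1684e+6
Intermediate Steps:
R = -306/7 (R = (9/7)*(-34) = -306/7 ≈ -43.714)
g(b, x) = (-19 + b)/(2*x) (g(b, x) = (-19 + b)/((2*x)) = (-19 + b)*(1/(2*x)) = (-19 + b)/(2*x))
1128*(1036 + g(39, R)) = 1128*(1036 + (-19 + 39)/(2*(-306/7))) = 1128*(1036 + (1/2)*(-7/306)*20) = 1128*(1036 - 35/153) = 1128*(158473/153) = 59585848/51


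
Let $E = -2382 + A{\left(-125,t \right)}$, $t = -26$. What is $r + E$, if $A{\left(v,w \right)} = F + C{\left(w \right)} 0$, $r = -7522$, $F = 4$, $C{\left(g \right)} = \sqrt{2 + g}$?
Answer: $-9900$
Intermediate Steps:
$A{\left(v,w \right)} = 4$ ($A{\left(v,w \right)} = 4 + \sqrt{2 + w} 0 = 4 + 0 = 4$)
$E = -2378$ ($E = -2382 + 4 = -2378$)
$r + E = -7522 - 2378 = -9900$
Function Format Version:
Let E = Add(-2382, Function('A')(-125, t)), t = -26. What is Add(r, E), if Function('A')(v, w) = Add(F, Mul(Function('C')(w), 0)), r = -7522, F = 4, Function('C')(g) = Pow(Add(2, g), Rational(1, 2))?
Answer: -9900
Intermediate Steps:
Function('A')(v, w) = 4 (Function('A')(v, w) = Add(4, Mul(Pow(Add(2, w), Rational(1, 2)), 0)) = Add(4, 0) = 4)
E = -2378 (E = Add(-2382, 4) = -2378)
Add(r, E) = Add(-7522, -2378) = -9900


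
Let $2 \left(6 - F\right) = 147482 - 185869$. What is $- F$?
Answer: $- \frac{38399}{2} \approx -19200.0$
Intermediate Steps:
$F = \frac{38399}{2}$ ($F = 6 - \frac{147482 - 185869}{2} = 6 - - \frac{38387}{2} = 6 + \frac{38387}{2} = \frac{38399}{2} \approx 19200.0$)
$- F = \left(-1\right) \frac{38399}{2} = - \frac{38399}{2}$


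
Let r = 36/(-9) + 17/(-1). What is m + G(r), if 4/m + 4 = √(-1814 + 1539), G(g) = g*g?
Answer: 128315/291 - 20*I*√11/291 ≈ 440.94 - 0.22795*I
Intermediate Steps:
r = -21 (r = 36*(-⅑) + 17*(-1) = -4 - 17 = -21)
G(g) = g²
m = 4/(-4 + 5*I*√11) (m = 4/(-4 + √(-1814 + 1539)) = 4/(-4 + √(-275)) = 4/(-4 + 5*I*√11) ≈ -0.054983 - 0.22795*I)
m + G(r) = (-16/291 - 20*I*√11/291) + (-21)² = (-16/291 - 20*I*√11/291) + 441 = 128315/291 - 20*I*√11/291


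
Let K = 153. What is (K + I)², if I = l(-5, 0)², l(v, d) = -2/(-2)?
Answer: 23716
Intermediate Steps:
l(v, d) = 1 (l(v, d) = -2*(-½) = 1)
I = 1 (I = 1² = 1)
(K + I)² = (153 + 1)² = 154² = 23716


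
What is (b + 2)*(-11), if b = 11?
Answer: -143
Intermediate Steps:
(b + 2)*(-11) = (11 + 2)*(-11) = 13*(-11) = -143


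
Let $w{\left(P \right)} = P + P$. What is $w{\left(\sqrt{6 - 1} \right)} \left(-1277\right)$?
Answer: $- 2554 \sqrt{5} \approx -5710.9$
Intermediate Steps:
$w{\left(P \right)} = 2 P$
$w{\left(\sqrt{6 - 1} \right)} \left(-1277\right) = 2 \sqrt{6 - 1} \left(-1277\right) = 2 \sqrt{5} \left(-1277\right) = - 2554 \sqrt{5}$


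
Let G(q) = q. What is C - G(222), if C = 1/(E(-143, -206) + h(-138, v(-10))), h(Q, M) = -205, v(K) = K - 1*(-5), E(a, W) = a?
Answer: -77257/348 ≈ -222.00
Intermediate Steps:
v(K) = 5 + K (v(K) = K + 5 = 5 + K)
C = -1/348 (C = 1/(-143 - 205) = 1/(-348) = -1/348 ≈ -0.0028736)
C - G(222) = -1/348 - 1*222 = -1/348 - 222 = -77257/348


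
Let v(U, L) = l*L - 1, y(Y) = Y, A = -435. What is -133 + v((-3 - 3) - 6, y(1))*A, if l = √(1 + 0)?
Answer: -133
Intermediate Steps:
l = 1 (l = √1 = 1)
v(U, L) = -1 + L (v(U, L) = 1*L - 1 = L - 1 = -1 + L)
-133 + v((-3 - 3) - 6, y(1))*A = -133 + (-1 + 1)*(-435) = -133 + 0*(-435) = -133 + 0 = -133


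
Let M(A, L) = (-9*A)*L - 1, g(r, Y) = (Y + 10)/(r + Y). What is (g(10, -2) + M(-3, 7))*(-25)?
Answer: -4725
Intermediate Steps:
g(r, Y) = (10 + Y)/(Y + r)
M(A, L) = -1 - 9*A*L (M(A, L) = -9*A*L - 1 = -1 - 9*A*L)
(g(10, -2) + M(-3, 7))*(-25) = ((10 - 2)/(-2 + 10) + (-1 - 9*(-3)*7))*(-25) = (8/8 + (-1 + 189))*(-25) = ((⅛)*8 + 188)*(-25) = (1 + 188)*(-25) = 189*(-25) = -4725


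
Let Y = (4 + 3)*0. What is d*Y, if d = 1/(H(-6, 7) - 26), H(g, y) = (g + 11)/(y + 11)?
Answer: 0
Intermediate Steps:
H(g, y) = (11 + g)/(11 + y)
d = -18/463 (d = 1/((11 - 6)/(11 + 7) - 26) = 1/(5/18 - 26) = 1/(-463/18) = -18/463 ≈ -0.038877)
Y = 0 (Y = 7*0 = 0)
d*Y = -18/463*0 = 0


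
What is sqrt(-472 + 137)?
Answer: I*sqrt(335) ≈ 18.303*I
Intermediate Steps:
sqrt(-472 + 137) = sqrt(-335) = I*sqrt(335)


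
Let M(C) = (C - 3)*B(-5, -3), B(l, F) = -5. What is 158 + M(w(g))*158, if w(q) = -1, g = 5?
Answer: 3318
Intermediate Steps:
M(C) = 15 - 5*C (M(C) = (C - 3)*(-5) = (-3 + C)*(-5) = 15 - 5*C)
158 + M(w(g))*158 = 158 + (15 - 5*(-1))*158 = 158 + (15 + 5)*158 = 158 + 20*158 = 158 + 3160 = 3318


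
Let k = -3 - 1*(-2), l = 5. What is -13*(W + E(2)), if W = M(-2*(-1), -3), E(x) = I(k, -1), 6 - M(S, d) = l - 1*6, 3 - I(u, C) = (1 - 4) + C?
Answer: -182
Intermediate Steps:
k = -1 (k = -3 + 2 = -1)
I(u, C) = 6 - C (I(u, C) = 3 - ((1 - 4) + C) = 3 - (-3 + C) = 3 + (3 - C) = 6 - C)
M(S, d) = 7 (M(S, d) = 6 - (5 - 1*6) = 6 - (5 - 6) = 6 - 1*(-1) = 6 + 1 = 7)
E(x) = 7 (E(x) = 6 - 1*(-1) = 6 + 1 = 7)
W = 7
-13*(W + E(2)) = -13*(7 + 7) = -13*14 = -182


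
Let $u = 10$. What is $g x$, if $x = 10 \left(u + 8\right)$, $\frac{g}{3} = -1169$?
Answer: $-631260$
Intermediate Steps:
$g = -3507$ ($g = 3 \left(-1169\right) = -3507$)
$x = 180$ ($x = 10 \left(10 + 8\right) = 10 \cdot 18 = 180$)
$g x = \left(-3507\right) 180 = -631260$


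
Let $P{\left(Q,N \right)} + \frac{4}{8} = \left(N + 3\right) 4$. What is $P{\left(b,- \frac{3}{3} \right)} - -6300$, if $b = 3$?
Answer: $\frac{12615}{2} \approx 6307.5$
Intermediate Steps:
$P{\left(Q,N \right)} = \frac{23}{2} + 4 N$ ($P{\left(Q,N \right)} = - \frac{1}{2} + \left(N + 3\right) 4 = - \frac{1}{2} + \left(3 + N\right) 4 = - \frac{1}{2} + \left(12 + 4 N\right) = \frac{23}{2} + 4 N$)
$P{\left(b,- \frac{3}{3} \right)} - -6300 = \left(\frac{23}{2} + 4 \left(- \frac{3}{3}\right)\right) - -6300 = \left(\frac{23}{2} + 4 \left(\left(-3\right) \frac{1}{3}\right)\right) + 6300 = \left(\frac{23}{2} + 4 \left(-1\right)\right) + 6300 = \left(\frac{23}{2} - 4\right) + 6300 = \frac{15}{2} + 6300 = \frac{12615}{2}$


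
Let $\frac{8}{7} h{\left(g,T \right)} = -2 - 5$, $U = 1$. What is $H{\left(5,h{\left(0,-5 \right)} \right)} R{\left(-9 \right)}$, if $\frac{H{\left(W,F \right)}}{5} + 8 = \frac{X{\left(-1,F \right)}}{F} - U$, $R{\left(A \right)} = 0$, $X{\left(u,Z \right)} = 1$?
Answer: $0$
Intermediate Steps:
$h{\left(g,T \right)} = - \frac{49}{8}$ ($h{\left(g,T \right)} = \frac{7 \left(-2 - 5\right)}{8} = \frac{7}{8} \left(-7\right) = - \frac{49}{8}$)
$H{\left(W,F \right)} = -45 + \frac{5}{F}$ ($H{\left(W,F \right)} = -40 + 5 \left(1 \frac{1}{F} - 1\right) = -40 + 5 \left(\frac{1}{F} - 1\right) = -40 + 5 \left(-1 + \frac{1}{F}\right) = -40 - \left(5 - \frac{5}{F}\right) = -45 + \frac{5}{F}$)
$H{\left(5,h{\left(0,-5 \right)} \right)} R{\left(-9 \right)} = \left(-45 + \frac{5}{- \frac{49}{8}}\right) 0 = \left(-45 + 5 \left(- \frac{8}{49}\right)\right) 0 = \left(-45 - \frac{40}{49}\right) 0 = \left(- \frac{2245}{49}\right) 0 = 0$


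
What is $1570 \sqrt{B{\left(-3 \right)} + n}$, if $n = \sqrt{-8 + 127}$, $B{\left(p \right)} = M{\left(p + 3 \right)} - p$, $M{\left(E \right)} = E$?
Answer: $1570 \sqrt{3 + \sqrt{119}} \approx 5855.2$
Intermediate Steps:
$B{\left(p \right)} = 3$ ($B{\left(p \right)} = \left(p + 3\right) - p = \left(3 + p\right) - p = 3$)
$n = \sqrt{119} \approx 10.909$
$1570 \sqrt{B{\left(-3 \right)} + n} = 1570 \sqrt{3 + \sqrt{119}}$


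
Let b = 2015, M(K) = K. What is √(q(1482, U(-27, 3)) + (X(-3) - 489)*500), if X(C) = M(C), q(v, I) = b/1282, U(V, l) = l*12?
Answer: I*√404304320770/1282 ≈ 495.98*I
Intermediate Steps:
U(V, l) = 12*l
q(v, I) = 2015/1282
X(C) = C
√(q(1482, U(-27, 3)) + (X(-3) - 489)*500) = √(2015/1282 + (-3 - 489)*500) = √(2015/1282 - 492*500) = √(2015/1282 - 246000) = √(-315369985/1282) = I*√404304320770/1282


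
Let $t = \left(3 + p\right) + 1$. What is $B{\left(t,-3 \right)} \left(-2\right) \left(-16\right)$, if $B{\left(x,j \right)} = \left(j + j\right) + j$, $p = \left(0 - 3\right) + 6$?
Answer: $-288$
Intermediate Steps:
$p = 3$ ($p = -3 + 6 = 3$)
$t = 7$ ($t = \left(3 + 3\right) + 1 = 6 + 1 = 7$)
$B{\left(x,j \right)} = 3 j$ ($B{\left(x,j \right)} = 2 j + j = 3 j$)
$B{\left(t,-3 \right)} \left(-2\right) \left(-16\right) = 3 \left(-3\right) \left(-2\right) \left(-16\right) = \left(-9\right) \left(-2\right) \left(-16\right) = 18 \left(-16\right) = -288$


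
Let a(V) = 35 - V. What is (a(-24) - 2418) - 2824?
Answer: -5183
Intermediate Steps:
(a(-24) - 2418) - 2824 = ((35 - 1*(-24)) - 2418) - 2824 = ((35 + 24) - 2418) - 2824 = (59 - 2418) - 2824 = -2359 - 2824 = -5183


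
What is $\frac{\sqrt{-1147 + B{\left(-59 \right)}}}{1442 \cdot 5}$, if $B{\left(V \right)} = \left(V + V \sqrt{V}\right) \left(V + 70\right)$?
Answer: $\frac{\sqrt{-1796 - 649 i \sqrt{59}}}{7210} \approx 0.0058043 - 0.0082607 i$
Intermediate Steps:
$B{\left(V \right)} = \left(70 + V\right) \left(V + V^{\frac{3}{2}}\right)$ ($B{\left(V \right)} = \left(V + V^{\frac{3}{2}}\right) \left(70 + V\right) = \left(70 + V\right) \left(V + V^{\frac{3}{2}}\right)$)
$\frac{\sqrt{-1147 + B{\left(-59 \right)}}}{1442 \cdot 5} = \frac{\sqrt{-1147 + \left(\left(-59\right)^{2} + \left(-59\right)^{\frac{5}{2}} + 70 \left(-59\right) + 70 \left(-59\right)^{\frac{3}{2}}\right)}}{1442 \cdot 5} = \frac{\sqrt{-1147 + \left(3481 + 3481 i \sqrt{59} - 4130 + 70 \left(- 59 i \sqrt{59}\right)\right)}}{7210} = \sqrt{-1147 + \left(3481 + 3481 i \sqrt{59} - 4130 - 4130 i \sqrt{59}\right)} \frac{1}{7210} = \sqrt{-1147 - \left(649 + 649 i \sqrt{59}\right)} \frac{1}{7210} = \sqrt{-1796 - 649 i \sqrt{59}} \cdot \frac{1}{7210} = \frac{\sqrt{-1796 - 649 i \sqrt{59}}}{7210}$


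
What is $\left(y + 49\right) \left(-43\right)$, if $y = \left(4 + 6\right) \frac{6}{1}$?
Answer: $-4687$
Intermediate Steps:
$y = 60$ ($y = 10 \cdot 6 \cdot 1 = 10 \cdot 6 = 60$)
$\left(y + 49\right) \left(-43\right) = \left(60 + 49\right) \left(-43\right) = 109 \left(-43\right) = -4687$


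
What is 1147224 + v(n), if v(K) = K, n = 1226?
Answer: 1148450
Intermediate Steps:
1147224 + v(n) = 1147224 + 1226 = 1148450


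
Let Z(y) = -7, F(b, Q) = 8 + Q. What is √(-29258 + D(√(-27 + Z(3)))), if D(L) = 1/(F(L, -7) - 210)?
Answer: I*√1278018907/209 ≈ 171.05*I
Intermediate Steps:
D(L) = -1/209 (D(L) = 1/((8 - 7) - 210) = 1/(1 - 210) = 1/(-209) = -1/209)
√(-29258 + D(√(-27 + Z(3)))) = √(-29258 - 1/209) = √(-6114923/209) = I*√1278018907/209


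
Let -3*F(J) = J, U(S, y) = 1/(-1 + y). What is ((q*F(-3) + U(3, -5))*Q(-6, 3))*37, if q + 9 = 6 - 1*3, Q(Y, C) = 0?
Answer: 0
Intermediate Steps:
q = -6 (q = -9 + (6 - 1*3) = -9 + (6 - 3) = -9 + 3 = -6)
F(J) = -J/3
((q*F(-3) + U(3, -5))*Q(-6, 3))*37 = ((-(-2)*(-3) + 1/(-1 - 5))*0)*37 = ((-6*1 + 1/(-6))*0)*37 = ((-6 - 1/6)*0)*37 = -37/6*0*37 = 0*37 = 0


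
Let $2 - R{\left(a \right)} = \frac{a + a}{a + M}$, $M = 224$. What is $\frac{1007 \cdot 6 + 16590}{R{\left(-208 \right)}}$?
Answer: $\frac{5658}{7} \approx 808.29$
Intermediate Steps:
$R{\left(a \right)} = 2 - \frac{2 a}{224 + a}$ ($R{\left(a \right)} = 2 - \frac{a + a}{a + 224} = 2 - \frac{2 a}{224 + a}$)
$\frac{1007 \cdot 6 + 16590}{R{\left(-208 \right)}} = \frac{1007 \cdot 6 + 16590}{448 \frac{1}{224 - 208}} = \frac{6042 + 16590}{448 \cdot \frac{1}{16}} = \frac{22632}{448 \cdot \frac{1}{16}} = \frac{22632}{28} = 22632 \cdot \frac{1}{28} = \frac{5658}{7}$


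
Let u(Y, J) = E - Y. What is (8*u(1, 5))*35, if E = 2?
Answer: 280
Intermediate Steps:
u(Y, J) = 2 - Y
(8*u(1, 5))*35 = (8*(2 - 1*1))*35 = (8*(2 - 1))*35 = (8*1)*35 = 8*35 = 280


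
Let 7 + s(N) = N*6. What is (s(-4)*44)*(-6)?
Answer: 8184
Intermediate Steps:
s(N) = -7 + 6*N (s(N) = -7 + N*6 = -7 + 6*N)
(s(-4)*44)*(-6) = ((-7 + 6*(-4))*44)*(-6) = ((-7 - 24)*44)*(-6) = -31*44*(-6) = -1364*(-6) = 8184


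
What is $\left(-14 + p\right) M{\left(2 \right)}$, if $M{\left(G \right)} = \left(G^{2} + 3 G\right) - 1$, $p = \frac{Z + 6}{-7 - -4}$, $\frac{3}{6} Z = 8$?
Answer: $-192$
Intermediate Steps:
$Z = 16$ ($Z = 2 \cdot 8 = 16$)
$p = - \frac{22}{3}$ ($p = \frac{16 + 6}{-7 - -4} = \frac{22}{-7 + 4} = \frac{22}{-3} = 22 \left(- \frac{1}{3}\right) = - \frac{22}{3} \approx -7.3333$)
$M{\left(G \right)} = -1 + G^{2} + 3 G$
$\left(-14 + p\right) M{\left(2 \right)} = \left(-14 - \frac{22}{3}\right) \left(-1 + 2^{2} + 3 \cdot 2\right) = - \frac{64 \left(-1 + 4 + 6\right)}{3} = \left(- \frac{64}{3}\right) 9 = -192$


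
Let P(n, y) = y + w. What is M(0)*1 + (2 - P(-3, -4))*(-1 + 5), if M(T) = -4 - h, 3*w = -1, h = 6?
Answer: 46/3 ≈ 15.333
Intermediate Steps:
w = -1/3 (w = (1/3)*(-1) = -1/3 ≈ -0.33333)
P(n, y) = -1/3 + y (P(n, y) = y - 1/3 = -1/3 + y)
M(T) = -10 (M(T) = -4 - 1*6 = -4 - 6 = -10)
M(0)*1 + (2 - P(-3, -4))*(-1 + 5) = -10*1 + (2 - (-1/3 - 4))*(-1 + 5) = -10 + (2 - 1*(-13/3))*4 = -10 + (2 + 13/3)*4 = -10 + (19/3)*4 = -10 + 76/3 = 46/3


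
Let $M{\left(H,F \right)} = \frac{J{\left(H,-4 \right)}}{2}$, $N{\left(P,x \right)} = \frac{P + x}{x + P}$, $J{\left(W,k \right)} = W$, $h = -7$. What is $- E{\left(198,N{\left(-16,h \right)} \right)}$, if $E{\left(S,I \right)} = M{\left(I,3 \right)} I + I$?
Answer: $- \frac{3}{2} \approx -1.5$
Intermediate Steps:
$N{\left(P,x \right)} = 1$ ($N{\left(P,x \right)} = \frac{P + x}{P + x} = 1$)
$M{\left(H,F \right)} = \frac{H}{2}$
$E{\left(S,I \right)} = I + \frac{I^{2}}{2}$ ($E{\left(S,I \right)} = \frac{I}{2} I + I = \frac{I^{2}}{2} + I = I + \frac{I^{2}}{2}$)
$- E{\left(198,N{\left(-16,h \right)} \right)} = - \frac{1 \left(2 + 1\right)}{2} = - \frac{1 \cdot 3}{2} = \left(-1\right) \frac{3}{2} = - \frac{3}{2}$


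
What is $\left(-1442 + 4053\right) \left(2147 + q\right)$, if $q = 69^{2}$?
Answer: $18036788$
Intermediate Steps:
$q = 4761$
$\left(-1442 + 4053\right) \left(2147 + q\right) = \left(-1442 + 4053\right) \left(2147 + 4761\right) = 2611 \cdot 6908 = 18036788$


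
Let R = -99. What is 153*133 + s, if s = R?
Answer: 20250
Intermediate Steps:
s = -99
153*133 + s = 153*133 - 99 = 20349 - 99 = 20250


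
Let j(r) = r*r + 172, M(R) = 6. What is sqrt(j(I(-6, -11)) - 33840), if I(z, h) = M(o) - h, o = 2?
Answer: I*sqrt(33379) ≈ 182.7*I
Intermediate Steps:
I(z, h) = 6 - h
j(r) = 172 + r**2 (j(r) = r**2 + 172 = 172 + r**2)
sqrt(j(I(-6, -11)) - 33840) = sqrt((172 + (6 - 1*(-11))**2) - 33840) = sqrt((172 + (6 + 11)**2) - 33840) = sqrt((172 + 17**2) - 33840) = sqrt((172 + 289) - 33840) = sqrt(461 - 33840) = sqrt(-33379) = I*sqrt(33379)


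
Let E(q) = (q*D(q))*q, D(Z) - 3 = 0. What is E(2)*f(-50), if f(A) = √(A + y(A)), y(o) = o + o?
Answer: 60*I*√6 ≈ 146.97*I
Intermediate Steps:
y(o) = 2*o
D(Z) = 3 (D(Z) = 3 + 0 = 3)
E(q) = 3*q² (E(q) = (q*3)*q = (3*q)*q = 3*q²)
f(A) = √3*√A (f(A) = √(A + 2*A) = √(3*A) = √3*√A)
E(2)*f(-50) = (3*2²)*(√3*√(-50)) = (3*4)*(√3*(5*I*√2)) = 12*(5*I*√6) = 60*I*√6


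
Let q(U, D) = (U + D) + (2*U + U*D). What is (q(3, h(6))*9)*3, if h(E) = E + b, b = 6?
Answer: 1539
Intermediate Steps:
h(E) = 6 + E (h(E) = E + 6 = 6 + E)
q(U, D) = D + 3*U + D*U (q(U, D) = (D + U) + (2*U + D*U) = D + 3*U + D*U)
(q(3, h(6))*9)*3 = (((6 + 6) + 3*3 + (6 + 6)*3)*9)*3 = ((12 + 9 + 12*3)*9)*3 = ((12 + 9 + 36)*9)*3 = (57*9)*3 = 513*3 = 1539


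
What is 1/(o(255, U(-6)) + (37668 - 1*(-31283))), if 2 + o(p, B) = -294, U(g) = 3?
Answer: 1/68655 ≈ 1.4566e-5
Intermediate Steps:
o(p, B) = -296 (o(p, B) = -2 - 294 = -296)
1/(o(255, U(-6)) + (37668 - 1*(-31283))) = 1/(-296 + (37668 - 1*(-31283))) = 1/(-296 + (37668 + 31283)) = 1/(-296 + 68951) = 1/68655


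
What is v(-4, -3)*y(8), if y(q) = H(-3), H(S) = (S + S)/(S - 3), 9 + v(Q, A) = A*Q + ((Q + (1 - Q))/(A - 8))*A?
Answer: 36/11 ≈ 3.2727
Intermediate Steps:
v(Q, A) = -9 + A*Q + A/(-8 + A) (v(Q, A) = -9 + (A*Q + ((Q + (1 - Q))/(A - 8))*A) = -9 + (A*Q + (1/(-8 + A))*A) = -9 + (A*Q + A/(-8 + A)) = -9 + A*Q + A/(-8 + A))
H(S) = 2*S/(-3 + S) (H(S) = (2*S)/(-3 + S) = 2*S/(-3 + S))
y(q) = 1 (y(q) = 2*(-3)/(-3 - 3) = 2*(-3)/(-6) = 2*(-3)*(-⅙) = 1)
v(-4, -3)*y(8) = ((72 - 8*(-3) - 4*(-3)² - 8*(-3)*(-4))/(-8 - 3))*1 = ((72 + 24 - 4*9 - 96)/(-11))*1 = -(72 + 24 - 36 - 96)/11*1 = -1/11*(-36)*1 = (36/11)*1 = 36/11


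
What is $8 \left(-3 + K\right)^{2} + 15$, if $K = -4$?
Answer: $407$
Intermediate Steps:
$8 \left(-3 + K\right)^{2} + 15 = 8 \left(-3 - 4\right)^{2} + 15 = 8 \left(-7\right)^{2} + 15 = 8 \cdot 49 + 15 = 392 + 15 = 407$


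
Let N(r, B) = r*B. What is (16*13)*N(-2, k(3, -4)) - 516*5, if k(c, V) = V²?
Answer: -9236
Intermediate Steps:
N(r, B) = B*r
(16*13)*N(-2, k(3, -4)) - 516*5 = (16*13)*((-4)²*(-2)) - 516*5 = 208*(16*(-2)) - 1*2580 = 208*(-32) - 2580 = -6656 - 2580 = -9236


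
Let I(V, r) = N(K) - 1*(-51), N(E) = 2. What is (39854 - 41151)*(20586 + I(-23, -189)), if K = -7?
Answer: -26768783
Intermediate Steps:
I(V, r) = 53 (I(V, r) = 2 - 1*(-51) = 2 + 51 = 53)
(39854 - 41151)*(20586 + I(-23, -189)) = (39854 - 41151)*(20586 + 53) = -1297*20639 = -26768783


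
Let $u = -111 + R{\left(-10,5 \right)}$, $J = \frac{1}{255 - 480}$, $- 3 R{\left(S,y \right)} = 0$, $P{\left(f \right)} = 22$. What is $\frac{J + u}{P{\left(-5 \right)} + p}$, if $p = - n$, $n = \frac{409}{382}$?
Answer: $- \frac{9540832}{1798875} \approx -5.3038$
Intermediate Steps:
$n = \frac{409}{382}$ ($n = 409 \cdot \frac{1}{382} = \frac{409}{382} \approx 1.0707$)
$R{\left(S,y \right)} = 0$ ($R{\left(S,y \right)} = \left(- \frac{1}{3}\right) 0 = 0$)
$J = - \frac{1}{225}$ ($J = \frac{1}{-225} = - \frac{1}{225} \approx -0.0044444$)
$u = -111$ ($u = -111 + 0 = -111$)
$p = - \frac{409}{382}$ ($p = \left(-1\right) \frac{409}{382} = - \frac{409}{382} \approx -1.0707$)
$\frac{J + u}{P{\left(-5 \right)} + p} = \frac{- \frac{1}{225} - 111}{22 - \frac{409}{382}} = - \frac{24976}{225 \cdot \frac{7995}{382}} = \left(- \frac{24976}{225}\right) \frac{382}{7995} = - \frac{9540832}{1798875}$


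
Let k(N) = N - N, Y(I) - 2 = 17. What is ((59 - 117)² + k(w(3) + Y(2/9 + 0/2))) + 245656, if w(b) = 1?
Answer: 249020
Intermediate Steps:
Y(I) = 19 (Y(I) = 2 + 17 = 19)
k(N) = 0
((59 - 117)² + k(w(3) + Y(2/9 + 0/2))) + 245656 = ((59 - 117)² + 0) + 245656 = ((-58)² + 0) + 245656 = (3364 + 0) + 245656 = 3364 + 245656 = 249020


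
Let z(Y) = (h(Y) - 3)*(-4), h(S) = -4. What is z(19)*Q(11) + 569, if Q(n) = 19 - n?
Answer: 793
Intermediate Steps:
z(Y) = 28 (z(Y) = (-4 - 3)*(-4) = -7*(-4) = 28)
z(19)*Q(11) + 569 = 28*(19 - 1*11) + 569 = 28*(19 - 11) + 569 = 28*8 + 569 = 224 + 569 = 793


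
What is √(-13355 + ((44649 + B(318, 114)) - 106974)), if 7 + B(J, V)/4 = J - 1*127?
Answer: 8*I*√1171 ≈ 273.76*I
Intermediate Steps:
B(J, V) = -536 + 4*J (B(J, V) = -28 + 4*(J - 1*127) = -28 + 4*(J - 127) = -28 + 4*(-127 + J) = -28 + (-508 + 4*J) = -536 + 4*J)
√(-13355 + ((44649 + B(318, 114)) - 106974)) = √(-13355 + ((44649 + (-536 + 4*318)) - 106974)) = √(-13355 + ((44649 + (-536 + 1272)) - 106974)) = √(-13355 + ((44649 + 736) - 106974)) = √(-13355 + (45385 - 106974)) = √(-13355 - 61589) = √(-74944) = 8*I*√1171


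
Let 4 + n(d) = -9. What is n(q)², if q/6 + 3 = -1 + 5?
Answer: 169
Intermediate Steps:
q = 6 (q = -18 + 6*(-1 + 5) = -18 + 6*4 = -18 + 24 = 6)
n(d) = -13 (n(d) = -4 - 9 = -13)
n(q)² = (-13)² = 169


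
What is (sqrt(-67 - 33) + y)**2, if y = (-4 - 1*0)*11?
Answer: 1836 - 880*I ≈ 1836.0 - 880.0*I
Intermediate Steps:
y = -44 (y = (-4 + 0)*11 = -4*11 = -44)
(sqrt(-67 - 33) + y)**2 = (sqrt(-67 - 33) - 44)**2 = (sqrt(-100) - 44)**2 = (10*I - 44)**2 = (-44 + 10*I)**2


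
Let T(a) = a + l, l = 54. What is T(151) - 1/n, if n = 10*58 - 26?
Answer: 113569/554 ≈ 205.00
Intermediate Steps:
T(a) = 54 + a (T(a) = a + 54 = 54 + a)
n = 554 (n = 580 - 26 = 554)
T(151) - 1/n = (54 + 151) - 1/554 = 205 - 1*1/554 = 205 - 1/554 = 113569/554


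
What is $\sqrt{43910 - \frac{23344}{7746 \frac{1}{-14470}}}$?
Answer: $\frac{\sqrt{1312781506710}}{3873} \approx 295.83$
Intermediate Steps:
$\sqrt{43910 - \frac{23344}{7746 \frac{1}{-14470}}} = \sqrt{43910 - \frac{23344}{7746 \left(- \frac{1}{14470}\right)}} = \sqrt{43910 - \frac{23344}{- \frac{3873}{7235}}} = \sqrt{43910 - - \frac{168893840}{3873}} = \sqrt{43910 + \frac{168893840}{3873}} = \sqrt{\frac{338957270}{3873}} = \frac{\sqrt{1312781506710}}{3873}$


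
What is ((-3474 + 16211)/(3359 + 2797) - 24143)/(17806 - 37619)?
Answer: 148611571/121968828 ≈ 1.2184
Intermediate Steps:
((-3474 + 16211)/(3359 + 2797) - 24143)/(17806 - 37619) = (12737/6156 - 24143)/(-19813) = (12737*(1/6156) - 24143)*(-1/19813) = (12737/6156 - 24143)*(-1/19813) = -148611571/6156*(-1/19813) = 148611571/121968828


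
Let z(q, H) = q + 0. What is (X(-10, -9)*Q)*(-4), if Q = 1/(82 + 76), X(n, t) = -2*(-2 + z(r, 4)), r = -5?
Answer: -28/79 ≈ -0.35443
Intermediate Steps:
z(q, H) = q
X(n, t) = 14 (X(n, t) = -2*(-2 - 5) = -2*(-7) = 14)
Q = 1/158 ≈ 0.0063291
(X(-10, -9)*Q)*(-4) = (14*(1/158))*(-4) = (7/79)*(-4) = -28/79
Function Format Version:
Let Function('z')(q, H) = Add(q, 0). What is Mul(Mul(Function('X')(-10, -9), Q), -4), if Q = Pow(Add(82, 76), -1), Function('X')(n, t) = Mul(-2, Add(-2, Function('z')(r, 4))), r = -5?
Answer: Rational(-28, 79) ≈ -0.35443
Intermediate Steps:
Function('z')(q, H) = q
Function('X')(n, t) = 14 (Function('X')(n, t) = Mul(-2, Add(-2, -5)) = Mul(-2, -7) = 14)
Q = Rational(1, 158) (Q = Pow(158, -1) = Rational(1, 158) ≈ 0.0063291)
Mul(Mul(Function('X')(-10, -9), Q), -4) = Mul(Mul(14, Rational(1, 158)), -4) = Mul(Rational(7, 79), -4) = Rational(-28, 79)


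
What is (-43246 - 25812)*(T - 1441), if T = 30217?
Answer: -1987213008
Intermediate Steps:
(-43246 - 25812)*(T - 1441) = (-43246 - 25812)*(30217 - 1441) = -69058*28776 = -1987213008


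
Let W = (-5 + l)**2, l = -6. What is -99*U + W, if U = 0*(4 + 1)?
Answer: 121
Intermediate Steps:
U = 0 (U = 0*5 = 0)
W = 121 (W = (-5 - 6)**2 = (-11)**2 = 121)
-99*U + W = -99*0 + 121 = 0 + 121 = 121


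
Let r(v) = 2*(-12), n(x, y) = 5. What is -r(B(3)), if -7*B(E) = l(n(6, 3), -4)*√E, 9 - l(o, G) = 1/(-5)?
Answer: 24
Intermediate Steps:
l(o, G) = 46/5 (l(o, G) = 9 - 1/(-5) = 9 - 1*(-⅕) = 9 + ⅕ = 46/5)
B(E) = -46*√E/35
r(v) = -24
-r(B(3)) = -1*(-24) = 24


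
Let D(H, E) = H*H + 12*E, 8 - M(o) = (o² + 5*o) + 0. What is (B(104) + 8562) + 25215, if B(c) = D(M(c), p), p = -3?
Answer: 128357325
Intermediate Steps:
M(o) = 8 - o² - 5*o (M(o) = 8 - ((o² + 5*o) + 0) = 8 - (o² + 5*o) = 8 + (-o² - 5*o) = 8 - o² - 5*o)
D(H, E) = H² + 12*E
B(c) = -36 + (8 - c² - 5*c)² (B(c) = (8 - c² - 5*c)² + 12*(-3) = (8 - c² - 5*c)² - 36 = -36 + (8 - c² - 5*c)²)
(B(104) + 8562) + 25215 = ((-36 + (-8 + 104² + 5*104)²) + 8562) + 25215 = ((-36 + (-8 + 10816 + 520)²) + 8562) + 25215 = ((-36 + 11328²) + 8562) + 25215 = ((-36 + 128323584) + 8562) + 25215 = (128323548 + 8562) + 25215 = 128332110 + 25215 = 128357325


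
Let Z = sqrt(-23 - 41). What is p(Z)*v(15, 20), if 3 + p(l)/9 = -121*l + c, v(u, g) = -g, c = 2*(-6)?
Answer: 2700 + 174240*I ≈ 2700.0 + 1.7424e+5*I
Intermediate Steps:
c = -12
Z = 8*I (Z = sqrt(-64) = 8*I ≈ 8.0*I)
p(l) = -135 - 1089*l (p(l) = -27 + 9*(-121*l - 12) = -27 + 9*(-12 - 121*l) = -27 + (-108 - 1089*l) = -135 - 1089*l)
p(Z)*v(15, 20) = (-135 - 8712*I)*(-1*20) = (-135 - 8712*I)*(-20) = 2700 + 174240*I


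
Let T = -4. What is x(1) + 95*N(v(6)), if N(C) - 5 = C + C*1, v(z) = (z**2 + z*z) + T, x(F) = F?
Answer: 13396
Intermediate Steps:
v(z) = -4 + 2*z**2 (v(z) = (z**2 + z*z) - 4 = (z**2 + z**2) - 4 = 2*z**2 - 4 = -4 + 2*z**2)
N(C) = 5 + 2*C (N(C) = 5 + (C + C*1) = 5 + (C + C) = 5 + 2*C)
x(1) + 95*N(v(6)) = 1 + 95*(5 + 2*(-4 + 2*6**2)) = 1 + 95*(5 + 2*(-4 + 2*36)) = 1 + 95*(5 + 2*(-4 + 72)) = 1 + 95*(5 + 2*68) = 1 + 95*(5 + 136) = 1 + 95*141 = 1 + 13395 = 13396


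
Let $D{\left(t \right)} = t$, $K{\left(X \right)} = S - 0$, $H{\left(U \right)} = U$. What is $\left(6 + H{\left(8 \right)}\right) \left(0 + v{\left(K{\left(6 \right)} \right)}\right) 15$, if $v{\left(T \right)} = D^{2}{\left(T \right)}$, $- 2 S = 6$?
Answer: $1890$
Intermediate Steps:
$S = -3$ ($S = \left(- \frac{1}{2}\right) 6 = -3$)
$K{\left(X \right)} = -3$ ($K{\left(X \right)} = -3 - 0 = -3 + 0 = -3$)
$v{\left(T \right)} = T^{2}$
$\left(6 + H{\left(8 \right)}\right) \left(0 + v{\left(K{\left(6 \right)} \right)}\right) 15 = \left(6 + 8\right) \left(0 + \left(-3\right)^{2}\right) 15 = 14 \left(0 + 9\right) 15 = 14 \cdot 9 \cdot 15 = 126 \cdot 15 = 1890$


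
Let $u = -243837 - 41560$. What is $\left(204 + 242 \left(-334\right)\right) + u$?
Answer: $-366021$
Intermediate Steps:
$u = -285397$
$\left(204 + 242 \left(-334\right)\right) + u = \left(204 + 242 \left(-334\right)\right) - 285397 = \left(204 - 80828\right) - 285397 = -80624 - 285397 = -366021$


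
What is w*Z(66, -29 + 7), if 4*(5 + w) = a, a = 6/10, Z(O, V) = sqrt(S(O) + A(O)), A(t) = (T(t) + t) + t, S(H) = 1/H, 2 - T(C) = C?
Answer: -6499*sqrt(66)/1320 ≈ -39.999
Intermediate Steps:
T(C) = 2 - C
A(t) = 2 + t (A(t) = ((2 - t) + t) + t = 2 + t)
Z(O, V) = sqrt(2 + O + 1/O) (Z(O, V) = sqrt(1/O + (2 + O)) = sqrt(2 + O + 1/O))
a = 3/5 (a = 6*(1/10) = 3/5 ≈ 0.60000)
w = -97/20 (w = -5 + (1/4)*(3/5) = -5 + 3/20 = -97/20 ≈ -4.8500)
w*Z(66, -29 + 7) = -97*sqrt(2 + 66 + 1/66)/20 = -6499*sqrt(66)/1320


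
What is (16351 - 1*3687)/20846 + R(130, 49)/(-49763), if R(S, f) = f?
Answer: 44941227/74097107 ≈ 0.60652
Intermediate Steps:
(16351 - 1*3687)/20846 + R(130, 49)/(-49763) = (16351 - 1*3687)/20846 + 49/(-49763) = (16351 - 3687)*(1/20846) + 49*(-1/49763) = 12664*(1/20846) - 7/7109 = 6332/10423 - 7/7109 = 44941227/74097107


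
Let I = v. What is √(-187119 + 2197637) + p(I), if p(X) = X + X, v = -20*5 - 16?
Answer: -232 + √2010518 ≈ 1185.9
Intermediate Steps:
v = -116 (v = -100 - 16 = -116)
I = -116
p(X) = 2*X
√(-187119 + 2197637) + p(I) = √(-187119 + 2197637) + 2*(-116) = √2010518 - 232 = -232 + √2010518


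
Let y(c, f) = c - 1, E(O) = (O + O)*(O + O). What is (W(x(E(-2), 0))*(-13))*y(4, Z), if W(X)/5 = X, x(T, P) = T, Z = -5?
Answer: -3120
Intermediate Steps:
E(O) = 4*O² (E(O) = (2*O)*(2*O) = 4*O²)
y(c, f) = -1 + c
W(X) = 5*X
(W(x(E(-2), 0))*(-13))*y(4, Z) = ((5*(4*(-2)²))*(-13))*(-1 + 4) = ((5*(4*4))*(-13))*3 = ((5*16)*(-13))*3 = (80*(-13))*3 = -1040*3 = -3120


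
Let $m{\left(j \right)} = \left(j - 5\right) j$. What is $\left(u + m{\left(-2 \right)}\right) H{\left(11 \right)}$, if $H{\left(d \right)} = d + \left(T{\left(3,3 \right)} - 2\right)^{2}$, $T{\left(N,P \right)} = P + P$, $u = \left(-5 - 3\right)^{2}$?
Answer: $2106$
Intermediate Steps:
$m{\left(j \right)} = j \left(-5 + j\right)$ ($m{\left(j \right)} = \left(-5 + j\right) j = j \left(-5 + j\right)$)
$u = 64$ ($u = \left(-8\right)^{2} = 64$)
$T{\left(N,P \right)} = 2 P$
$H{\left(d \right)} = 16 + d$ ($H{\left(d \right)} = d + \left(2 \cdot 3 - 2\right)^{2} = d + \left(6 - 2\right)^{2} = d + 4^{2} = d + 16 = 16 + d$)
$\left(u + m{\left(-2 \right)}\right) H{\left(11 \right)} = \left(64 - 2 \left(-5 - 2\right)\right) \left(16 + 11\right) = \left(64 - -14\right) 27 = \left(64 + 14\right) 27 = 78 \cdot 27 = 2106$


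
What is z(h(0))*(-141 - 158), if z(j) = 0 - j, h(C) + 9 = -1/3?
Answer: -8372/3 ≈ -2790.7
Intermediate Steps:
h(C) = -28/3 (h(C) = -9 - 1/3 = -9 - 1*⅓ = -9 - ⅓ = -28/3)
z(j) = -j
z(h(0))*(-141 - 158) = (-1*(-28/3))*(-141 - 158) = (28/3)*(-299) = -8372/3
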